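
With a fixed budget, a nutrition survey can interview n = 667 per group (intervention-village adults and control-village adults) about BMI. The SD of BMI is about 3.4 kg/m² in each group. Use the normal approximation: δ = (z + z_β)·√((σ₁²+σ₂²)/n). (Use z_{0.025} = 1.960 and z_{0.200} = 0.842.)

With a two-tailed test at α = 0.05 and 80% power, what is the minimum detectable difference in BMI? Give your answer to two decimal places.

δ = (z_{α/2} + z_β) · √((σ₁²+σ₂²)/n)
  = (1.960 + 0.842) · √(23.12/667)
  = 2.802 · √0.03466
  = 2.802 · 0.1862
  = 0.5217

Minimum detectable difference ≈ 0.52 kg/m²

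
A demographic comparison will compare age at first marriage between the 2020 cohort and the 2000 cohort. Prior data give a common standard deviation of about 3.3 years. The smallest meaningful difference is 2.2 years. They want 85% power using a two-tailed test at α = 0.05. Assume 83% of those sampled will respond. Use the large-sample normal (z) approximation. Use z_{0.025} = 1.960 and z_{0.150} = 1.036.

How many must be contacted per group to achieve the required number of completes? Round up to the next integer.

n = (z_{α/2} + z_β)² · (σ₁² + σ₂²) / δ²
  = (1.960 + 1.036)² · (2·3.3² = 21.78) / 2.2²
  = 8.9760 · 21.78 / 4.84
  = 40.39
Adjust for 83% response: 40.39 / 0.83 = 48.67.
Round up → n = 49 per group.

n = 49 per group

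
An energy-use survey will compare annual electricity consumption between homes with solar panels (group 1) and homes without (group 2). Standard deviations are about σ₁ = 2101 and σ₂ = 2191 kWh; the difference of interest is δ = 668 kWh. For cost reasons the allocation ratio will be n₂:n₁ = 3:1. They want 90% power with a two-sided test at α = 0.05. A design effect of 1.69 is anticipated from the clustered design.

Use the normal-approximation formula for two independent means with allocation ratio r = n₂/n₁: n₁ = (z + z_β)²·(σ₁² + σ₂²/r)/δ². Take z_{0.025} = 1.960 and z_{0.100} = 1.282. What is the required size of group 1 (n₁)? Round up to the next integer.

n₁ = 240

n₁ = (z_{α/2} + z_β)² · (σ₁² + σ₂²/r) / δ²
   = (1.960 + 1.282)² · (2101² + 2191²/3) / 668²
   = 10.5106 · (4414201 + 1600160.3) / 446224
   = 10.5106 · 6014361.3 / 446224
   = 141.67
Design effect: 1.69 × 141.67 = 239.41.
Round up → n₁ = 240; n₂ = r·n₁ = 3 × 240 = 720.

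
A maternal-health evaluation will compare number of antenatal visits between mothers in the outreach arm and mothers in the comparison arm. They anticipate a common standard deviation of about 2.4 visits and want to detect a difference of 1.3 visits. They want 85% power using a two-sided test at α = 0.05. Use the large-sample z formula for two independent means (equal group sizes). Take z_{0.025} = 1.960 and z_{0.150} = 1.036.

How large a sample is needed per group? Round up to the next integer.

n = (z_{α/2} + z_β)² · (σ₁² + σ₂²) / δ²
  = (1.960 + 1.036)² · (2·2.4² = 11.52) / 1.3²
  = 8.9760 · 11.52 / 1.69
  = 61.19
Round up → n = 62 per group.

n = 62 per group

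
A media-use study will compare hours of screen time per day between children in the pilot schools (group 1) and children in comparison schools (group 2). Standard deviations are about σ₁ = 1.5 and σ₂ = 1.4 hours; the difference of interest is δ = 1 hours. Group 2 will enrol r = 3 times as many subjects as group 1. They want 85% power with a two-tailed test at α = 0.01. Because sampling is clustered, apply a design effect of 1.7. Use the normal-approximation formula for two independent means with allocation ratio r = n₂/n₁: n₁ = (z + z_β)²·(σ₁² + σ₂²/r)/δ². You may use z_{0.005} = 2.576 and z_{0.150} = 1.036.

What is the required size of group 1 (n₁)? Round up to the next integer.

n₁ = 65

n₁ = (z_{α/2} + z_β)² · (σ₁² + σ₂²/r) / δ²
   = (2.576 + 1.036)² · (1.5² + 1.4²/3) / 1²
   = 13.0465 · (2.25 + 0.65333) / 1
   = 13.0465 · 2.9033 / 1
   = 37.88
Design effect: 1.7 × 37.88 = 64.39.
Round up → n₁ = 65; n₂ = r·n₁ = 3 × 65 = 195.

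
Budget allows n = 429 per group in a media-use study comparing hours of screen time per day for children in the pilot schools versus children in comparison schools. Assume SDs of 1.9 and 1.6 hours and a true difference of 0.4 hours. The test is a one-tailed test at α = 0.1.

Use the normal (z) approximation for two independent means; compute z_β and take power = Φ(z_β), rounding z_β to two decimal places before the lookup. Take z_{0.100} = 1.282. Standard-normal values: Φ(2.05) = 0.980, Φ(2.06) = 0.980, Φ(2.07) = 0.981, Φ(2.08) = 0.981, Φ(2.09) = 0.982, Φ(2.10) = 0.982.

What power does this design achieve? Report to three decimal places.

z_β = δ·√(n/(σ₁²+σ₂²)) − z_α
    = 0.4 · √(429/6.17) − 1.282
    = 0.4 · 8.33846 − 1.282
    = 3.3354 − 1.282 = 2.0534 → 2.05
Power = Φ(2.05) = 0.980.

Power ≈ 0.980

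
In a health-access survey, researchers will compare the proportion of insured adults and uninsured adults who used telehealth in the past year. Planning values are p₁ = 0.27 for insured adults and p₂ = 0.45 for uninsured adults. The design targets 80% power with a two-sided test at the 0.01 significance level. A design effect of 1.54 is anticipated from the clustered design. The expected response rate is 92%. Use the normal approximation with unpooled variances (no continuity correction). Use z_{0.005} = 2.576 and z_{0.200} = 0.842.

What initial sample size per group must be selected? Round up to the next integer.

n = (z_{α/2} + z_β)² · [p₁(1−p₁) + p₂(1−p₂)] / (p₁ − p₂)²
  = (2.576 + 0.842)² · (0.27·0.73 + 0.45·0.55) / (-0.18)²
  = (3.418)² · (0.1971 + 0.2475) / 0.0324
  = 11.6827 · 0.4446 / 0.0324
  = 160.31
Design effect: 1.54 × 160.31 = 246.88.
Adjust for 92% response: 246.88 / 0.92 = 268.35.
Round up → n = 269 per group.

n = 269 per group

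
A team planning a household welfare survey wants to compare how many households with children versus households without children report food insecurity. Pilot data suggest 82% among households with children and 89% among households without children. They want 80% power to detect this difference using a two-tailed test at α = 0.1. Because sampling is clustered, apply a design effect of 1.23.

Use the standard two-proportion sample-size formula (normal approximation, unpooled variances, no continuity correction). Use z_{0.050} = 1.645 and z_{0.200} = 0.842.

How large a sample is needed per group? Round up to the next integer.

n = 382 per group

n = (z_{α/2} + z_β)² · [p₁(1−p₁) + p₂(1−p₂)] / (p₁ − p₂)²
  = (1.645 + 0.842)² · (0.82·0.18 + 0.89·0.11) / (-0.07)²
  = (2.487)² · (0.1476 + 0.0979) / 0.0049
  = 6.1852 · 0.2455 / 0.0049
  = 309.89
Design effect: 1.23 × 309.89 = 381.16.
Round up → n = 382 per group.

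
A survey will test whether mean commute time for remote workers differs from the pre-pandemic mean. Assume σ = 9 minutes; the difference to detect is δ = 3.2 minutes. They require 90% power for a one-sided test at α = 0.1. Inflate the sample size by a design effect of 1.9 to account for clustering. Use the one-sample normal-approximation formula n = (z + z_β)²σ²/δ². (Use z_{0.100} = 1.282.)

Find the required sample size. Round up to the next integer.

n = (z_α + z_β)² · σ² / δ²
  = (1.282 + 1.282)² · 9² / 3.2²
  = 6.5741 · 81 / 10.24
  = 52.00
Design effect: 1.9 × 52.00 = 98.80.
Round up → n = 99.

n = 99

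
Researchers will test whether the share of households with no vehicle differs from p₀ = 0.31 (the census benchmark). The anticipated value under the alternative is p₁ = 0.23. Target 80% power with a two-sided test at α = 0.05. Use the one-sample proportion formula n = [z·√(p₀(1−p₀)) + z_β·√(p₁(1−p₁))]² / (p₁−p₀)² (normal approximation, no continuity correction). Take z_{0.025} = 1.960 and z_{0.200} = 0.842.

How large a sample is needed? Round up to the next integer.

n = 249

n = [z_{α/2}·√(p₀q₀) + z_β·√(p₁q₁)]² / (p₁ − p₀)²
  = [1.960·√(0.31·0.69) + 0.842·√(0.23·0.77)]² / (-0.08)²
  = [1.960·0.4625 + 0.842·0.4208]² / 0.0064
  = [1.2608]² / 0.0064
  = 248.39
Round up → n = 249.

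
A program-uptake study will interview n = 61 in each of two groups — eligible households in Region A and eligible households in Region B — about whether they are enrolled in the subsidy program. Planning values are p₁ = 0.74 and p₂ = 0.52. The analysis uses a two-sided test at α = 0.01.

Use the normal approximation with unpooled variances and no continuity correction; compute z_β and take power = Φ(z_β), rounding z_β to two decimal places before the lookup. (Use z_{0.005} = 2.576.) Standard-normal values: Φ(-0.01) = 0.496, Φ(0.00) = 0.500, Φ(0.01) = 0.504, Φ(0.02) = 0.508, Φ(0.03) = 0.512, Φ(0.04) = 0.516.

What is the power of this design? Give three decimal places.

z_β = |p₁−p₂|·√(n/[p₁q₁+p₂q₂]) − z_{α/2}
    = 0.22 · √(61/0.4420) − 2.576
    = 0.22 · 11.7477 − 2.576
    = 2.5845 − 2.576 = 0.0085 → 0.01
Power = Φ(0.01) = 0.504.

Power ≈ 0.504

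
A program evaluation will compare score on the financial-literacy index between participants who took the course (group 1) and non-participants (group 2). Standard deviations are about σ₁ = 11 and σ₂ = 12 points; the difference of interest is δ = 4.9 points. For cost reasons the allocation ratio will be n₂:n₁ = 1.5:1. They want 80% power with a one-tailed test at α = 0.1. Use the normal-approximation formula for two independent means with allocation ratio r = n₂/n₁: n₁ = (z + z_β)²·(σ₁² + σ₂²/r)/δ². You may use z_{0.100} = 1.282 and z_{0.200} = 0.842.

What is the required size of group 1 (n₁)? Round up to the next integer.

n₁ = (z_α + z_β)² · (σ₁² + σ₂²/r) / δ²
   = (1.282 + 0.842)² · (11² + 12²/1.5) / 4.9²
   = 4.5114 · (121 + 96) / 24.01
   = 4.5114 · 217 / 24.01
   = 40.77
Round up → n₁ = 41; n₂ = r·n₁ = 1.5 × 41 = 62.

n₁ = 41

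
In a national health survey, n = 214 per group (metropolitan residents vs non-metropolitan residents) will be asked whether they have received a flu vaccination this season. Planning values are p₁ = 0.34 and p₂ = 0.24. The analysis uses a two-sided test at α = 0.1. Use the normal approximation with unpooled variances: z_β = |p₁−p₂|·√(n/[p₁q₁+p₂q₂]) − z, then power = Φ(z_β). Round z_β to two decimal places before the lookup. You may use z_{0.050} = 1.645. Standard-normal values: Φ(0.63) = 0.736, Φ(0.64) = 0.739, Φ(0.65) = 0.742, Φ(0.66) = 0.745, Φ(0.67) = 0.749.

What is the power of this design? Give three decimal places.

Power ≈ 0.742

z_β = |p₁−p₂|·√(n/[p₁q₁+p₂q₂]) − z_{α/2}
    = 0.10 · √(214/0.4068) − 1.645
    = 0.10 · 22.9359 − 1.645
    = 2.2936 − 1.645 = 0.6486 → 0.65
Power = Φ(0.65) = 0.742.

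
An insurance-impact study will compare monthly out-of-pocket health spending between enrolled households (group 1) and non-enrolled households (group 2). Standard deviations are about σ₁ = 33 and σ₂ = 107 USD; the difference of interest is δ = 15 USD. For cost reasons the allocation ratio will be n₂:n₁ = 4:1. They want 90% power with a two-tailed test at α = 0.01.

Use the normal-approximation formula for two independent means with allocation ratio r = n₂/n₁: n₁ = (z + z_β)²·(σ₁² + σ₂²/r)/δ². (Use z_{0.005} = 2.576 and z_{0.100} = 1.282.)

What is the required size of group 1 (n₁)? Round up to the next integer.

n₁ = 262

n₁ = (z_{α/2} + z_β)² · (σ₁² + σ₂²/r) / δ²
   = (2.576 + 1.282)² · (33² + 107²/4) / 15²
   = 14.8842 · (1089 + 2862.2) / 225
   = 14.8842 · 3951.2 / 225
   = 261.38
Round up → n₁ = 262; n₂ = r·n₁ = 4 × 262 = 1048.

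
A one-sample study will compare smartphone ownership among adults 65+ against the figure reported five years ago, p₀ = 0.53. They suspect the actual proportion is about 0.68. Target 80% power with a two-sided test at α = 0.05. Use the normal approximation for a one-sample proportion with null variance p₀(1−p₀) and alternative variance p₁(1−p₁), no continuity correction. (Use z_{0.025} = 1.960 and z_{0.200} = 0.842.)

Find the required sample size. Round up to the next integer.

n = 84

n = [z_{α/2}·√(p₀q₀) + z_β·√(p₁q₁)]² / (p₁ − p₀)²
  = [1.960·√(0.53·0.47) + 0.842·√(0.68·0.32)]² / (0.15)²
  = [1.960·0.4991 + 0.842·0.4665]² / 0.0225
  = [1.3710]² / 0.0225
  = 83.54
Round up → n = 84.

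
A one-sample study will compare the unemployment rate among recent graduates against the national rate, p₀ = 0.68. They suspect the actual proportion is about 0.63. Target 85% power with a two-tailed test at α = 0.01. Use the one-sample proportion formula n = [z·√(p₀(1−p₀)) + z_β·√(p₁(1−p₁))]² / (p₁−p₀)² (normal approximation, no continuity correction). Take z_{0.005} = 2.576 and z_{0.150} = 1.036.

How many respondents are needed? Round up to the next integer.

n = [z_{α/2}·√(p₀q₀) + z_β·√(p₁q₁)]² / (p₁ − p₀)²
  = [2.576·√(0.68·0.32) + 1.036·√(0.63·0.37)]² / (-0.05)²
  = [2.576·0.4665 + 1.036·0.4828]² / 0.0025
  = [1.7018]² / 0.0025
  = 1158.49
Round up → n = 1159.

n = 1159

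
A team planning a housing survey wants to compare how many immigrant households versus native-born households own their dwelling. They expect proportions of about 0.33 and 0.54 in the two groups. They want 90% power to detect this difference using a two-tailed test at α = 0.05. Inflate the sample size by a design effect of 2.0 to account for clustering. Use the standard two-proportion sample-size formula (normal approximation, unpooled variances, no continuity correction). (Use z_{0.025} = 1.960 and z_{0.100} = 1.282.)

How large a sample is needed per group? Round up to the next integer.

n = 224 per group

n = (z_{α/2} + z_β)² · [p₁(1−p₁) + p₂(1−p₂)] / (p₁ − p₂)²
  = (1.960 + 1.282)² · (0.33·0.67 + 0.54·0.46) / (-0.21)²
  = (3.242)² · (0.2211 + 0.2484) / 0.0441
  = 10.5106 · 0.4695 / 0.0441
  = 111.90
Design effect: 2.0 × 111.90 = 223.80.
Round up → n = 224 per group.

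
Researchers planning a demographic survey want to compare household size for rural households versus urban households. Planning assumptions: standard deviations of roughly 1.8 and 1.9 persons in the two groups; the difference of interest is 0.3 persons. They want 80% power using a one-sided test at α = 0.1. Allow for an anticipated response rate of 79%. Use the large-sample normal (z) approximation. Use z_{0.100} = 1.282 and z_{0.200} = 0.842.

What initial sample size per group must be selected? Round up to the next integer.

n = (z_α + z_β)² · (σ₁² + σ₂²) / δ²
  = (1.282 + 0.842)² · (1.8² + 1.9² = 6.85) / 0.3²
  = 4.5114 · 6.85 / 0.09
  = 343.37
Adjust for 79% response: 343.37 / 0.79 = 434.64.
Round up → n = 435 per group.

n = 435 per group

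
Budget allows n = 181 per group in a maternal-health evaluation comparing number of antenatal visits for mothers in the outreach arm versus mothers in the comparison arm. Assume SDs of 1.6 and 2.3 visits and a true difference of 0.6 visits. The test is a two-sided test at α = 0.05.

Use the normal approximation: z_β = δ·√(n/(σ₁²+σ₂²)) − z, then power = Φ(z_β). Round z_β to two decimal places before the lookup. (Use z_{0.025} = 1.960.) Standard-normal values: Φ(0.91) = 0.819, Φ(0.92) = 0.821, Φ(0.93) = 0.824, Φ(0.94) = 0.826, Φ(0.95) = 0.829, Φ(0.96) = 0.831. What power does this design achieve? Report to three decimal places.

Power ≈ 0.821

z_β = δ·√(n/(σ₁²+σ₂²)) − z_{α/2}
    = 0.6 · √(181/7.85) − 1.960
    = 0.6 · 4.80180 − 1.960
    = 2.8811 − 1.960 = 0.9211 → 0.92
Power = Φ(0.92) = 0.821.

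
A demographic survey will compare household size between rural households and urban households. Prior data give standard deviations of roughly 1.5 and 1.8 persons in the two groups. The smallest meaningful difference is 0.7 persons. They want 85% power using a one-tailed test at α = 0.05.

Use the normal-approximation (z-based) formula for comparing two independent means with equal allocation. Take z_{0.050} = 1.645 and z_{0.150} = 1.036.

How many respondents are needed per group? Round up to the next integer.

n = 81 per group

n = (z_α + z_β)² · (σ₁² + σ₂²) / δ²
  = (1.645 + 1.036)² · (1.5² + 1.8² = 5.49) / 0.7²
  = 7.1878 · 5.49 / 0.49
  = 80.53
Round up → n = 81 per group.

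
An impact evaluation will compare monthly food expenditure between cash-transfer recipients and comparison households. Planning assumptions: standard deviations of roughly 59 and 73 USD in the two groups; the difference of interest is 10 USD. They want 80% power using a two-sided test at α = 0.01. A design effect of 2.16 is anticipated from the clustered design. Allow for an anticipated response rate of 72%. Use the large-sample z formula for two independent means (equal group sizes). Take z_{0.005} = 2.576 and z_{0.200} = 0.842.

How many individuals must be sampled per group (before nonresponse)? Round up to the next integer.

n = (z_{α/2} + z_β)² · (σ₁² + σ₂²) / δ²
  = (2.576 + 0.842)² · (59² + 73² = 8810) / 10²
  = 11.6827 · 8810 / 100
  = 1029.25
Design effect: 2.16 × 1029.25 = 2223.18.
Adjust for 72% response: 2223.18 / 0.72 = 3087.74.
Round up → n = 3088 per group.

n = 3088 per group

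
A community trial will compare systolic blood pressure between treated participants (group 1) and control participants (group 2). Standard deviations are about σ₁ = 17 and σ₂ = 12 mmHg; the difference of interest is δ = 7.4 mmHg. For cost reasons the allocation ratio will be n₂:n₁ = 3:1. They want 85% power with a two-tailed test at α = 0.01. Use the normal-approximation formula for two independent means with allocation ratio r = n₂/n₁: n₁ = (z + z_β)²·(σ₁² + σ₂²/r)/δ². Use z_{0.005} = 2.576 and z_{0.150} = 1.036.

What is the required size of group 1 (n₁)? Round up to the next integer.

n₁ = 81

n₁ = (z_{α/2} + z_β)² · (σ₁² + σ₂²/r) / δ²
   = (2.576 + 1.036)² · (17² + 12²/3) / 7.4²
   = 13.0465 · (289 + 48) / 54.76
   = 13.0465 · 337 / 54.76
   = 80.29
Round up → n₁ = 81; n₂ = r·n₁ = 3 × 81 = 243.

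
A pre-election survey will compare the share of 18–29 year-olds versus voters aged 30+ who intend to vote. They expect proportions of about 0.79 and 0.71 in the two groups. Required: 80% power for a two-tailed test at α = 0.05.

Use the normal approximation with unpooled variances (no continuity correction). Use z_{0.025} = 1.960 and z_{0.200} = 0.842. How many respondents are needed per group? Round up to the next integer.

n = 457 per group

n = (z_{α/2} + z_β)² · [p₁(1−p₁) + p₂(1−p₂)] / (p₁ − p₂)²
  = (1.960 + 0.842)² · (0.79·0.21 + 0.71·0.29) / (0.08)²
  = (2.802)² · (0.1659 + 0.2059) / 0.0064
  = 7.8512 · 0.3718 / 0.0064
  = 456.11
Round up → n = 457 per group.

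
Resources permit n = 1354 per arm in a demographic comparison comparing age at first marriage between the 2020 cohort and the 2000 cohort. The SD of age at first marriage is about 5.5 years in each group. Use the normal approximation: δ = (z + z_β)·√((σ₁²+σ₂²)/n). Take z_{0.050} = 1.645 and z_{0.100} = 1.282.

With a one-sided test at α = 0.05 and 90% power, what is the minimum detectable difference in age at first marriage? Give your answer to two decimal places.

Minimum detectable difference ≈ 0.62 years

δ = (z_α + z_β) · √((σ₁²+σ₂²)/n)
  = (1.645 + 1.282) · √(60.5/1354)
  = 2.927 · √0.04468
  = 2.927 · 0.2114
  = 0.6187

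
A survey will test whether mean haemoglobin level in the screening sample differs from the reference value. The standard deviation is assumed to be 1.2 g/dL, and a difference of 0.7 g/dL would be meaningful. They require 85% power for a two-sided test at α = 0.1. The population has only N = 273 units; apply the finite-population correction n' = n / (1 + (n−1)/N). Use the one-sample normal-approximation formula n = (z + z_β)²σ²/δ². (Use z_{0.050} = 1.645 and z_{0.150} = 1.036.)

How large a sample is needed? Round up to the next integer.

n = (z_{α/2} + z_β)² · σ² / δ²
  = (1.645 + 1.036)² · 1.2² / 0.7²
  = 7.1878 · 1.44 / 0.49
  = 21.12
Finite-population correction (N = 273): 21.12 / (1 + (21.12 − 1)/273) = 19.67.
Round up → n = 20.

n = 20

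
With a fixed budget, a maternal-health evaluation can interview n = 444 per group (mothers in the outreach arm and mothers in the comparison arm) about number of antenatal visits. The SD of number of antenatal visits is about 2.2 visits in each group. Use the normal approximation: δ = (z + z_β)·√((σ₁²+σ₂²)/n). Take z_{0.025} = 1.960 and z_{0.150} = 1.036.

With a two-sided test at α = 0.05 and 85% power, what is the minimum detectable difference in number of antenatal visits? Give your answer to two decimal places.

δ = (z_{α/2} + z_β) · √((σ₁²+σ₂²)/n)
  = (1.960 + 1.036) · √(9.68/444)
  = 2.996 · √0.0218
  = 2.996 · 0.1477
  = 0.4424

Minimum detectable difference ≈ 0.44 visits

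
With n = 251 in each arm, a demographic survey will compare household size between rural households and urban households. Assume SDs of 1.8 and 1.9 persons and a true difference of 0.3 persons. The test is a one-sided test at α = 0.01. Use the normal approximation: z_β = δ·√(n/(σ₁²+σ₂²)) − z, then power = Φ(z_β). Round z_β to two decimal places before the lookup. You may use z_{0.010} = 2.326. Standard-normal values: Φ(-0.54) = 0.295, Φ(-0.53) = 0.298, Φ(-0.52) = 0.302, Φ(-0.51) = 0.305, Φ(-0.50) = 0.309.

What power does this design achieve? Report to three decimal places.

z_β = δ·√(n/(σ₁²+σ₂²)) − z_α
    = 0.3 · √(251/6.85) − 2.326
    = 0.3 · 6.05329 − 2.326
    = 1.8160 − 2.326 = -0.5100 → -0.51
Power = Φ(-0.51) = 0.305.

Power ≈ 0.305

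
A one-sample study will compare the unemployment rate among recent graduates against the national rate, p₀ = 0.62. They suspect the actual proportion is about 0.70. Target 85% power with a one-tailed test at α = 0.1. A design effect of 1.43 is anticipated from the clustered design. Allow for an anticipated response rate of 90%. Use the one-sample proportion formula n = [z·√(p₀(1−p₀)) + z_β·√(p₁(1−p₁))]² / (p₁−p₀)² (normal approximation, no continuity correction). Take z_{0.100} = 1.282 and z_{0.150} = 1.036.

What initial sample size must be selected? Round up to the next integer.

n = 299

n = [z_α·√(p₀q₀) + z_β·√(p₁q₁)]² / (p₁ − p₀)²
  = [1.282·√(0.62·0.38) + 1.036·√(0.70·0.30)]² / (0.08)²
  = [1.282·0.4854 + 1.036·0.4583]² / 0.0064
  = [1.0970]² / 0.0064
  = 188.04
Design effect: 1.43 × 188.04 = 268.90.
Adjust for 90% response: 268.90 / 0.90 = 298.77.
Round up → n = 299.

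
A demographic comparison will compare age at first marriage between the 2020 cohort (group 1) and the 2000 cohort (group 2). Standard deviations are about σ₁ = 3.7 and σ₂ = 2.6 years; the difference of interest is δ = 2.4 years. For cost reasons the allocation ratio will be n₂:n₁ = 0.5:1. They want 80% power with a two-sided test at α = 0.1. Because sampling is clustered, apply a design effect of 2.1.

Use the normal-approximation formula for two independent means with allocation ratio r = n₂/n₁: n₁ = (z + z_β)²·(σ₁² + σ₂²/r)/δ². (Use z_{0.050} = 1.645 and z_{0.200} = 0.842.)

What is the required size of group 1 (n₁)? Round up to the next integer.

n₁ = (z_{α/2} + z_β)² · (σ₁² + σ₂²/r) / δ²
   = (1.645 + 0.842)² · (3.7² + 2.6²/0.5) / 2.4²
   = 6.1852 · (13.69 + 13.52) / 5.76
   = 6.1852 · 27.21 / 5.76
   = 29.22
Design effect: 2.1 × 29.22 = 61.36.
Round up → n₁ = 62; n₂ = r·n₁ = 0.5 × 62 = 31.

n₁ = 62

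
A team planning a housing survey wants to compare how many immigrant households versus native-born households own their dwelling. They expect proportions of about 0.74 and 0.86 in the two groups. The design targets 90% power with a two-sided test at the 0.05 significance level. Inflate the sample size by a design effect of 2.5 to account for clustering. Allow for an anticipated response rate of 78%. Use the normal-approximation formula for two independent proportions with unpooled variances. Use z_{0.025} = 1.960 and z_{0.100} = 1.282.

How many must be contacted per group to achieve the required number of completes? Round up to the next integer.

n = 732 per group

n = (z_{α/2} + z_β)² · [p₁(1−p₁) + p₂(1−p₂)] / (p₁ − p₂)²
  = (1.960 + 1.282)² · (0.74·0.26 + 0.86·0.14) / (-0.12)²
  = (3.242)² · (0.1924 + 0.1204) / 0.0144
  = 10.5106 · 0.3128 / 0.0144
  = 228.31
Design effect: 2.5 × 228.31 = 570.78.
Adjust for 78% response: 570.78 / 0.78 = 731.77.
Round up → n = 732 per group.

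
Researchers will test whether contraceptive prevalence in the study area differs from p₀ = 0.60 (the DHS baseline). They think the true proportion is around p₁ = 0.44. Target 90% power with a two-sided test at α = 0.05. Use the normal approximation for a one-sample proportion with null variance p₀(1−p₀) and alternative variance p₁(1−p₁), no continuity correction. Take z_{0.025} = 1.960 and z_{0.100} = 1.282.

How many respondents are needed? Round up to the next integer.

n = [z_{α/2}·√(p₀q₀) + z_β·√(p₁q₁)]² / (p₁ − p₀)²
  = [1.960·√(0.60·0.40) + 1.282·√(0.44·0.56)]² / (-0.16)²
  = [1.960·0.4899 + 1.282·0.4964]² / 0.0256
  = [1.5966]² / 0.0256
  = 99.57
Round up → n = 100.

n = 100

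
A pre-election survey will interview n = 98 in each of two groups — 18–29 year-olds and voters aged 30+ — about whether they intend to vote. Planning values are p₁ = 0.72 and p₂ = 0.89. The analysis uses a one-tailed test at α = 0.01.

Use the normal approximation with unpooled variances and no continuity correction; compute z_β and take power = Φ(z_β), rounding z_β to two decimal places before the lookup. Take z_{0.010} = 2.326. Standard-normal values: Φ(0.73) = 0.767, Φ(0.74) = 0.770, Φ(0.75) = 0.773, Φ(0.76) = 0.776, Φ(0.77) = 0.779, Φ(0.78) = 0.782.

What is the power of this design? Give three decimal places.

z_β = |p₁−p₂|·√(n/[p₁q₁+p₂q₂]) − z_α
    = 0.17 · √(98/0.2995) − 2.326
    = 0.17 · 18.0890 − 2.326
    = 3.0751 − 2.326 = 0.7491 → 0.75
Power = Φ(0.75) = 0.773.

Power ≈ 0.773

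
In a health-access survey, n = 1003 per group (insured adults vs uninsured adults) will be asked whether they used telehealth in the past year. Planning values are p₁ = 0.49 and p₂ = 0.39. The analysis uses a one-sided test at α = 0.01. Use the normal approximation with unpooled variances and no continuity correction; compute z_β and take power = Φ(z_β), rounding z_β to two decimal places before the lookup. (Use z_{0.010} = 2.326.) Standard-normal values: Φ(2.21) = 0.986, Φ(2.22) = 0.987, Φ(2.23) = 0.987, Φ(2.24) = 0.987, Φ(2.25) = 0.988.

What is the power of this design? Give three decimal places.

z_β = |p₁−p₂|·√(n/[p₁q₁+p₂q₂]) − z_α
    = 0.10 · √(1003/0.4878) − 2.326
    = 0.10 · 45.3450 − 2.326
    = 4.5345 − 2.326 = 2.2085 → 2.21
Power = Φ(2.21) = 0.986.

Power ≈ 0.986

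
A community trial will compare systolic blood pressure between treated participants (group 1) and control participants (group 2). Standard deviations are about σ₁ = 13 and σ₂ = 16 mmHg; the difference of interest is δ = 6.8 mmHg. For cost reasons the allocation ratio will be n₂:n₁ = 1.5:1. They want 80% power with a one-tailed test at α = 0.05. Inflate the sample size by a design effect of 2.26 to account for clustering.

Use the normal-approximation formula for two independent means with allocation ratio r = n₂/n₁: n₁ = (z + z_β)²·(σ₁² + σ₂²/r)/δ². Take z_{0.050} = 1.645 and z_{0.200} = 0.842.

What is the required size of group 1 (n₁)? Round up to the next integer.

n₁ = (z_α + z_β)² · (σ₁² + σ₂²/r) / δ²
   = (1.645 + 0.842)² · (13² + 16²/1.5) / 6.8²
   = 6.1852 · (169 + 170.6667) / 46.24
   = 6.1852 · 339.6667 / 46.24
   = 45.43
Design effect: 2.26 × 45.43 = 102.68.
Round up → n₁ = 103; n₂ = r·n₁ = 1.5 × 103 = 155.

n₁ = 103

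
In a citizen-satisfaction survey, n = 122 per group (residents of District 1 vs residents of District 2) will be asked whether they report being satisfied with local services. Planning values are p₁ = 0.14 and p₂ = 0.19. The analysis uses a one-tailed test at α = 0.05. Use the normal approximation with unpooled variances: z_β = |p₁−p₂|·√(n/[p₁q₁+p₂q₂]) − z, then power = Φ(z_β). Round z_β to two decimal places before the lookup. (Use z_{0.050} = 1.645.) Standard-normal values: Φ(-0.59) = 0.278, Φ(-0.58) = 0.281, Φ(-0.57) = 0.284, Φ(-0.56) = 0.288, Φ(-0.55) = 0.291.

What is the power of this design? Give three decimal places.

Power ≈ 0.278

z_β = |p₁−p₂|·√(n/[p₁q₁+p₂q₂]) − z_α
    = 0.05 · √(122/0.2743) − 1.645
    = 0.05 · 21.0895 − 1.645
    = 1.0545 − 1.645 = -0.5905 → -0.59
Power = Φ(-0.59) = 0.278.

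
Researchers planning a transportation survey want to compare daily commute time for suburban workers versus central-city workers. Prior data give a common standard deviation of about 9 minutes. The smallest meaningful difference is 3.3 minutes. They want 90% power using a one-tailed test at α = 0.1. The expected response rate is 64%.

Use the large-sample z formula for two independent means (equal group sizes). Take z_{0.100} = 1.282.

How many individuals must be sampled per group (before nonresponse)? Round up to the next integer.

n = (z_α + z_β)² · (σ₁² + σ₂²) / δ²
  = (1.282 + 1.282)² · (2·9² = 162) / 3.3²
  = 6.5741 · 162 / 10.89
  = 97.80
Adjust for 64% response: 97.80 / 0.64 = 152.81.
Round up → n = 153 per group.

n = 153 per group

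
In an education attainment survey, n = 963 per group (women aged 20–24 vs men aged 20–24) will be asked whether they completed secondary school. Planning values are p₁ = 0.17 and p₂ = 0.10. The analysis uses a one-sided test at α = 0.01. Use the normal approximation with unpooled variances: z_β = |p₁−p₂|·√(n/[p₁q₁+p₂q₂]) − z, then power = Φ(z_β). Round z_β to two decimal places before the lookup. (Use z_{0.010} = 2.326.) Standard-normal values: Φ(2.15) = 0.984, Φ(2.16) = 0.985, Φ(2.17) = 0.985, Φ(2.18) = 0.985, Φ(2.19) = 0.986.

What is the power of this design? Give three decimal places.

Power ≈ 0.986

z_β = |p₁−p₂|·√(n/[p₁q₁+p₂q₂]) − z_α
    = 0.07 · √(963/0.2311) − 2.326
    = 0.07 · 64.5525 − 2.326
    = 4.5187 − 2.326 = 2.1927 → 2.19
Power = Φ(2.19) = 0.986.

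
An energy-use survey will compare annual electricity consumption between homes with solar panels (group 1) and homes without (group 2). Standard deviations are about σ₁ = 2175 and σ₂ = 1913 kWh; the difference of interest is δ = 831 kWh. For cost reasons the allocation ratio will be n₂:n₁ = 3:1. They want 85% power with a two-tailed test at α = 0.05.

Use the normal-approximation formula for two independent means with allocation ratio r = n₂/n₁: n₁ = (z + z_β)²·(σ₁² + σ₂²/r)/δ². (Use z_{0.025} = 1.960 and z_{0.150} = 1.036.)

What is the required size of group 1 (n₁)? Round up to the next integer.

n₁ = 78

n₁ = (z_{α/2} + z_β)² · (σ₁² + σ₂²/r) / δ²
   = (1.960 + 1.036)² · (2175² + 1913²/3) / 831²
   = 8.9760 · (4730625 + 1219856.3) / 690561
   = 8.9760 · 5950481.3 / 690561
   = 77.35
Round up → n₁ = 78; n₂ = r·n₁ = 3 × 78 = 234.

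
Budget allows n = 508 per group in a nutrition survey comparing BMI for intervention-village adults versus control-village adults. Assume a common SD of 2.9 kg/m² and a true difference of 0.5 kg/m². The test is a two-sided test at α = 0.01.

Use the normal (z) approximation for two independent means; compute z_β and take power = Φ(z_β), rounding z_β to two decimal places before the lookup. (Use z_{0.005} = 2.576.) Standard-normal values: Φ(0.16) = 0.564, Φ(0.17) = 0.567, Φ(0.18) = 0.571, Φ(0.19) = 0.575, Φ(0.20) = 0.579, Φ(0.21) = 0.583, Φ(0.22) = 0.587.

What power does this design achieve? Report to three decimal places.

z_β = δ·√(n/(σ₁²+σ₂²)) − z_{α/2}
    = 0.5 · √(508/16.82) − 2.576
    = 0.5 · 5.49565 − 2.576
    = 2.7478 − 2.576 = 0.1718 → 0.17
Power = Φ(0.17) = 0.567.

Power ≈ 0.567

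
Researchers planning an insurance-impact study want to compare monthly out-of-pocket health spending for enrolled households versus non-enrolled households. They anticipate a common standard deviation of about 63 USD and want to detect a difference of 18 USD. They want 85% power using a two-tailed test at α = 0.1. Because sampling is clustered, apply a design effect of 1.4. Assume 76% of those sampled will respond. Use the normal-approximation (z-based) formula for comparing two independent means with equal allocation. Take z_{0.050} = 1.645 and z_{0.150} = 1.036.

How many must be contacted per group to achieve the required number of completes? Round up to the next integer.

n = (z_{α/2} + z_β)² · (σ₁² + σ₂²) / δ²
  = (1.645 + 1.036)² · (2·63² = 7938) / 18²
  = 7.1878 · 7938 / 324
  = 176.10
Design effect: 1.4 × 176.10 = 246.54.
Adjust for 76% response: 246.54 / 0.76 = 324.40.
Round up → n = 325 per group.

n = 325 per group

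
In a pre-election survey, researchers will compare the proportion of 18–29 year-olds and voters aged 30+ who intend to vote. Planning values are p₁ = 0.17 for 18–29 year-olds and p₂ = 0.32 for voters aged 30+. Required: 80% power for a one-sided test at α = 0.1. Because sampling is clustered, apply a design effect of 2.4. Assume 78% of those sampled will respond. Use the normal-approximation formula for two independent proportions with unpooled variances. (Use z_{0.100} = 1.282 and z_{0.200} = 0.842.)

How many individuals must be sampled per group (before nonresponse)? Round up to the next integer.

n = 222 per group

n = (z_α + z_β)² · [p₁(1−p₁) + p₂(1−p₂)] / (p₁ − p₂)²
  = (1.282 + 0.842)² · (0.17·0.83 + 0.32·0.68) / (-0.15)²
  = (2.124)² · (0.1411 + 0.2176) / 0.0225
  = 4.5114 · 0.3587 / 0.0225
  = 71.92
Design effect: 2.4 × 71.92 = 172.61.
Adjust for 78% response: 172.61 / 0.78 = 221.30.
Round up → n = 222 per group.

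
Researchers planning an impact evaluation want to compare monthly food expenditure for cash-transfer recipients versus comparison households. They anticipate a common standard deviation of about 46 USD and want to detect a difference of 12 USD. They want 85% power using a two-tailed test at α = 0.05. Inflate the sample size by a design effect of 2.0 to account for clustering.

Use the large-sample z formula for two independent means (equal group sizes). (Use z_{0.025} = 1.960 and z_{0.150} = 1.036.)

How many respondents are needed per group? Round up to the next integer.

n = (z_{α/2} + z_β)² · (σ₁² + σ₂²) / δ²
  = (1.960 + 1.036)² · (2·46² = 4232) / 12²
  = 8.9760 · 4232 / 144
  = 263.80
Design effect: 2.0 × 263.80 = 527.59.
Round up → n = 528 per group.

n = 528 per group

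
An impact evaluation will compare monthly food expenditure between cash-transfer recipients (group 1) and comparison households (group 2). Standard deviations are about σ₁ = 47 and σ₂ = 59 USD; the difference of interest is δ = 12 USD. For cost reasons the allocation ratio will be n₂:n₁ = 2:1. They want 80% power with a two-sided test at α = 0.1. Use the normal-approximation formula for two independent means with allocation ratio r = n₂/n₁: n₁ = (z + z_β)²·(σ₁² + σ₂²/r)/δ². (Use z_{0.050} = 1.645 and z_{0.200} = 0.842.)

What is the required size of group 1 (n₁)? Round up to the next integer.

n₁ = 170

n₁ = (z_{α/2} + z_β)² · (σ₁² + σ₂²/r) / δ²
   = (1.645 + 0.842)² · (47² + 59²/2) / 12²
   = 6.1852 · (2209 + 1740.5) / 144
   = 6.1852 · 3949.5 / 144
   = 169.64
Round up → n₁ = 170; n₂ = r·n₁ = 2 × 170 = 340.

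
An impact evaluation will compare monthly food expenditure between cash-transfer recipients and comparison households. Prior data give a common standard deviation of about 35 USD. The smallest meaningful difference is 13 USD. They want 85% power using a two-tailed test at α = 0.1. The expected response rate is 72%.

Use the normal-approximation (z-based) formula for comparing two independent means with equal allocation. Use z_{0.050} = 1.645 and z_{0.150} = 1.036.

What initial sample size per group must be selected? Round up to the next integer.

n = (z_{α/2} + z_β)² · (σ₁² + σ₂²) / δ²
  = (1.645 + 1.036)² · (2·35² = 2450) / 13²
  = 7.1878 · 2450 / 169
  = 104.20
Adjust for 72% response: 104.20 / 0.72 = 144.72.
Round up → n = 145 per group.

n = 145 per group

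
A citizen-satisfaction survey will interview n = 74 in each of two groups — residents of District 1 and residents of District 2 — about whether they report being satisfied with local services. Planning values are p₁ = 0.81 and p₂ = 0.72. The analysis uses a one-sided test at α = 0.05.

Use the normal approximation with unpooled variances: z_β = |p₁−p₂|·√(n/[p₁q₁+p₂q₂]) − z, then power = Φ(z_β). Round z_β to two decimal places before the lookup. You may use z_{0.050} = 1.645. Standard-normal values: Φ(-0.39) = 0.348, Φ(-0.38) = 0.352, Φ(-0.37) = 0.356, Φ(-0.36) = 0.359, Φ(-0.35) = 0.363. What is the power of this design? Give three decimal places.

z_β = |p₁−p₂|·√(n/[p₁q₁+p₂q₂]) − z_α
    = 0.09 · √(74/0.3555) − 1.645
    = 0.09 · 14.4277 − 1.645
    = 1.2985 − 1.645 = -0.3465 → -0.35
Power = Φ(-0.35) = 0.363.

Power ≈ 0.363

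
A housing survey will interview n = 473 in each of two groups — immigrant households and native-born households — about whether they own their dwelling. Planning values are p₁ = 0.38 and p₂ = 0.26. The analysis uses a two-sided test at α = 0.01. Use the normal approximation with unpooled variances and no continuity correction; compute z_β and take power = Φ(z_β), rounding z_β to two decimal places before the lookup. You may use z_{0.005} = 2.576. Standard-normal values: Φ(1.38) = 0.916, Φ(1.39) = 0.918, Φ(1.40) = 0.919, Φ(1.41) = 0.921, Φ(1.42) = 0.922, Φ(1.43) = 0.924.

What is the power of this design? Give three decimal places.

z_β = |p₁−p₂|·√(n/[p₁q₁+p₂q₂]) − z_{α/2}
    = 0.12 · √(473/0.4280) − 2.576
    = 0.12 · 33.2436 − 2.576
    = 3.9892 − 2.576 = 1.4132 → 1.41
Power = Φ(1.41) = 0.921.

Power ≈ 0.921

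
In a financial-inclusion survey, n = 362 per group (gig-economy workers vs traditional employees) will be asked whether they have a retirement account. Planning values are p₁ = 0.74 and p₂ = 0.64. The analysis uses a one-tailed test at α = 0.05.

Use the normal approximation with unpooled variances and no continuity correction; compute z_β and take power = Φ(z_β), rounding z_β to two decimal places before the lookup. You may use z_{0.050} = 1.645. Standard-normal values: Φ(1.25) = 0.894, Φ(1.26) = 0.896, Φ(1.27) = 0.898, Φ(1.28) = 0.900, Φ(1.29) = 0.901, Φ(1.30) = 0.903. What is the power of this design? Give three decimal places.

z_β = |p₁−p₂|·√(n/[p₁q₁+p₂q₂]) − z_α
    = 0.10 · √(362/0.4228) − 1.645
    = 0.10 · 29.2608 − 1.645
    = 2.9261 − 1.645 = 1.2811 → 1.28
Power = Φ(1.28) = 0.900.

Power ≈ 0.900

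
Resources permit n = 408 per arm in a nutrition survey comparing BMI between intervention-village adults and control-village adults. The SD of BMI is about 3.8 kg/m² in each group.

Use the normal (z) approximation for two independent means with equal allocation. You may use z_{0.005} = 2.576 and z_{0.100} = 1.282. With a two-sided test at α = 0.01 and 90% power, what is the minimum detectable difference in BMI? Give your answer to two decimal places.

Minimum detectable difference ≈ 1.03 kg/m²

δ = (z_{α/2} + z_β) · √((σ₁²+σ₂²)/n)
  = (2.576 + 1.282) · √(28.88/408)
  = 3.858 · √0.07078
  = 3.858 · 0.2661
  = 1.0264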